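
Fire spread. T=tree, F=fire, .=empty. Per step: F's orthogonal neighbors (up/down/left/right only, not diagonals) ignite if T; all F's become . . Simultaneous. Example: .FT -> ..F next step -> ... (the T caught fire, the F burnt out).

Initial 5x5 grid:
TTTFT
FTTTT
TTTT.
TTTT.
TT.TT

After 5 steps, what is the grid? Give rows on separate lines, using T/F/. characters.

Step 1: 6 trees catch fire, 2 burn out
  FTF.F
  .FTFT
  FTTT.
  TTTT.
  TT.TT
Step 2: 6 trees catch fire, 6 burn out
  .F...
  ..F.F
  .FTF.
  FTTT.
  TT.TT
Step 3: 4 trees catch fire, 6 burn out
  .....
  .....
  ..F..
  .FTF.
  FT.TT
Step 4: 3 trees catch fire, 4 burn out
  .....
  .....
  .....
  ..F..
  .F.FT
Step 5: 1 trees catch fire, 3 burn out
  .....
  .....
  .....
  .....
  ....F

.....
.....
.....
.....
....F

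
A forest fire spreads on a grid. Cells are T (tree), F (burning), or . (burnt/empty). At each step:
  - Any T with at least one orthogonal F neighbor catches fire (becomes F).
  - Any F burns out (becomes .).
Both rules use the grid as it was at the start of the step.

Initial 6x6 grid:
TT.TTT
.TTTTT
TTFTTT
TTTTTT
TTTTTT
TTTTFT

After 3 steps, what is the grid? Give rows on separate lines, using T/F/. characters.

Step 1: 7 trees catch fire, 2 burn out
  TT.TTT
  .TFTTT
  TF.FTT
  TTFTTT
  TTTTFT
  TTTF.F
Step 2: 11 trees catch fire, 7 burn out
  TT.TTT
  .F.FTT
  F...FT
  TF.FFT
  TTFF.F
  TTF...
Step 3: 8 trees catch fire, 11 burn out
  TF.FTT
  ....FT
  .....F
  F....F
  TF....
  TF....

TF.FTT
....FT
.....F
F....F
TF....
TF....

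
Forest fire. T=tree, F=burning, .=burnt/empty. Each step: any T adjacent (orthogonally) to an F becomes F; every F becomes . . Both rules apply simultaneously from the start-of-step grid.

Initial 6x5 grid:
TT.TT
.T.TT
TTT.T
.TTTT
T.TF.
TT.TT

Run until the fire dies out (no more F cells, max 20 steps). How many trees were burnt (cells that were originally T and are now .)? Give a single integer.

Step 1: +3 fires, +1 burnt (F count now 3)
Step 2: +3 fires, +3 burnt (F count now 3)
Step 3: +3 fires, +3 burnt (F count now 3)
Step 4: +2 fires, +3 burnt (F count now 2)
Step 5: +4 fires, +2 burnt (F count now 4)
Step 6: +2 fires, +4 burnt (F count now 2)
Step 7: +1 fires, +2 burnt (F count now 1)
Step 8: +0 fires, +1 burnt (F count now 0)
Fire out after step 8
Initially T: 21, now '.': 27
Total burnt (originally-T cells now '.'): 18

Answer: 18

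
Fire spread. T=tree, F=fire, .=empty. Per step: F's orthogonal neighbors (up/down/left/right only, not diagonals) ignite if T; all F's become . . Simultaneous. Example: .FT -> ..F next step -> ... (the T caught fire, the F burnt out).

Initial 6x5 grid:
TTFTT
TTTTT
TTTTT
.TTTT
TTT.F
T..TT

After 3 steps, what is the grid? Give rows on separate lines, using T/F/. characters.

Step 1: 5 trees catch fire, 2 burn out
  TF.FT
  TTFTT
  TTTTT
  .TTTF
  TTT..
  T..TF
Step 2: 8 trees catch fire, 5 burn out
  F...F
  TF.FT
  TTFTF
  .TTF.
  TTT..
  T..F.
Step 3: 5 trees catch fire, 8 burn out
  .....
  F...F
  TF.F.
  .TF..
  TTT..
  T....

.....
F...F
TF.F.
.TF..
TTT..
T....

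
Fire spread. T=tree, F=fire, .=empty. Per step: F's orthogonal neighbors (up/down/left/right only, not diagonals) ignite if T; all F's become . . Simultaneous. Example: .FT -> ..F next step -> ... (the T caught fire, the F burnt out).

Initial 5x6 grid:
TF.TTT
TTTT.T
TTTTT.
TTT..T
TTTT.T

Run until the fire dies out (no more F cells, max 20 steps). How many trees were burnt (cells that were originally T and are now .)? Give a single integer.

Step 1: +2 fires, +1 burnt (F count now 2)
Step 2: +3 fires, +2 burnt (F count now 3)
Step 3: +4 fires, +3 burnt (F count now 4)
Step 4: +5 fires, +4 burnt (F count now 5)
Step 5: +4 fires, +5 burnt (F count now 4)
Step 6: +2 fires, +4 burnt (F count now 2)
Step 7: +1 fires, +2 burnt (F count now 1)
Step 8: +0 fires, +1 burnt (F count now 0)
Fire out after step 8
Initially T: 23, now '.': 28
Total burnt (originally-T cells now '.'): 21

Answer: 21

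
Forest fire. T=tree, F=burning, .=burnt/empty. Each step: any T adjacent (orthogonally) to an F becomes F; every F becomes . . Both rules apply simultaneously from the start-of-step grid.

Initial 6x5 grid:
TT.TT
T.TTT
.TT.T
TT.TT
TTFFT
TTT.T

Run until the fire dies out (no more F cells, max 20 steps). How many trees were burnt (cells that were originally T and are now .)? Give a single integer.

Step 1: +4 fires, +2 burnt (F count now 4)
Step 2: +5 fires, +4 burnt (F count now 5)
Step 3: +4 fires, +5 burnt (F count now 4)
Step 4: +2 fires, +4 burnt (F count now 2)
Step 5: +3 fires, +2 burnt (F count now 3)
Step 6: +1 fires, +3 burnt (F count now 1)
Step 7: +0 fires, +1 burnt (F count now 0)
Fire out after step 7
Initially T: 22, now '.': 27
Total burnt (originally-T cells now '.'): 19

Answer: 19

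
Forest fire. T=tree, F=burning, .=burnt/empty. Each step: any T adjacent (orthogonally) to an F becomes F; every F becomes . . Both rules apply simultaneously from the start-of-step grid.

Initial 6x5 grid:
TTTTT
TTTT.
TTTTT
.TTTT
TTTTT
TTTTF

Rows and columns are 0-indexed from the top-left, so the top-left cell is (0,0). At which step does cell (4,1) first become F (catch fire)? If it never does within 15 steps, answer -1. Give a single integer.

Step 1: cell (4,1)='T' (+2 fires, +1 burnt)
Step 2: cell (4,1)='T' (+3 fires, +2 burnt)
Step 3: cell (4,1)='T' (+4 fires, +3 burnt)
Step 4: cell (4,1)='F' (+4 fires, +4 burnt)
  -> target ignites at step 4
Step 5: cell (4,1)='.' (+4 fires, +4 burnt)
Step 6: cell (4,1)='.' (+3 fires, +4 burnt)
Step 7: cell (4,1)='.' (+4 fires, +3 burnt)
Step 8: cell (4,1)='.' (+2 fires, +4 burnt)
Step 9: cell (4,1)='.' (+1 fires, +2 burnt)
Step 10: cell (4,1)='.' (+0 fires, +1 burnt)
  fire out at step 10

4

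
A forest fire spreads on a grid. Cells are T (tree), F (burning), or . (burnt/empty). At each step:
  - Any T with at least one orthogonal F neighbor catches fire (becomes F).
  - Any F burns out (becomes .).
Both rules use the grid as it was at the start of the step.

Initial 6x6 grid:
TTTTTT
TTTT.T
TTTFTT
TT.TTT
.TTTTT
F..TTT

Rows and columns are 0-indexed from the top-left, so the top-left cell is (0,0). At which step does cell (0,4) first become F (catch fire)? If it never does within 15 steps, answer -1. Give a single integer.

Step 1: cell (0,4)='T' (+4 fires, +2 burnt)
Step 2: cell (0,4)='T' (+6 fires, +4 burnt)
Step 3: cell (0,4)='F' (+10 fires, +6 burnt)
  -> target ignites at step 3
Step 4: cell (0,4)='.' (+7 fires, +10 burnt)
Step 5: cell (0,4)='.' (+2 fires, +7 burnt)
Step 6: cell (0,4)='.' (+0 fires, +2 burnt)
  fire out at step 6

3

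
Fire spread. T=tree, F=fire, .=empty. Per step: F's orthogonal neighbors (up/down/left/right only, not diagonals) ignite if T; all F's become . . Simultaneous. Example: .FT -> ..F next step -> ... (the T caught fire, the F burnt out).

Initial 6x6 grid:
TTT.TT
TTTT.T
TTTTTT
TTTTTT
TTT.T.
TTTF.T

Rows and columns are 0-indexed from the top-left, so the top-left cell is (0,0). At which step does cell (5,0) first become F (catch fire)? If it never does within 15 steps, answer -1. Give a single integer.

Step 1: cell (5,0)='T' (+1 fires, +1 burnt)
Step 2: cell (5,0)='T' (+2 fires, +1 burnt)
Step 3: cell (5,0)='F' (+3 fires, +2 burnt)
  -> target ignites at step 3
Step 4: cell (5,0)='.' (+4 fires, +3 burnt)
Step 5: cell (5,0)='.' (+5 fires, +4 burnt)
Step 6: cell (5,0)='.' (+7 fires, +5 burnt)
Step 7: cell (5,0)='.' (+3 fires, +7 burnt)
Step 8: cell (5,0)='.' (+2 fires, +3 burnt)
Step 9: cell (5,0)='.' (+1 fires, +2 burnt)
Step 10: cell (5,0)='.' (+1 fires, +1 burnt)
Step 11: cell (5,0)='.' (+0 fires, +1 burnt)
  fire out at step 11

3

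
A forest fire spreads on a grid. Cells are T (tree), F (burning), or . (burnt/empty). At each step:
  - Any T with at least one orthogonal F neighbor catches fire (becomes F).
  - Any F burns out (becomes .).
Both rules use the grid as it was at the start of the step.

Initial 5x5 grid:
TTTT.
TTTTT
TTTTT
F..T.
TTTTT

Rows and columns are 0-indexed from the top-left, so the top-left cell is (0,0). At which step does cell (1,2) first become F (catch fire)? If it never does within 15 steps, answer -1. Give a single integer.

Step 1: cell (1,2)='T' (+2 fires, +1 burnt)
Step 2: cell (1,2)='T' (+3 fires, +2 burnt)
Step 3: cell (1,2)='T' (+4 fires, +3 burnt)
Step 4: cell (1,2)='F' (+4 fires, +4 burnt)
  -> target ignites at step 4
Step 5: cell (1,2)='.' (+5 fires, +4 burnt)
Step 6: cell (1,2)='.' (+2 fires, +5 burnt)
Step 7: cell (1,2)='.' (+0 fires, +2 burnt)
  fire out at step 7

4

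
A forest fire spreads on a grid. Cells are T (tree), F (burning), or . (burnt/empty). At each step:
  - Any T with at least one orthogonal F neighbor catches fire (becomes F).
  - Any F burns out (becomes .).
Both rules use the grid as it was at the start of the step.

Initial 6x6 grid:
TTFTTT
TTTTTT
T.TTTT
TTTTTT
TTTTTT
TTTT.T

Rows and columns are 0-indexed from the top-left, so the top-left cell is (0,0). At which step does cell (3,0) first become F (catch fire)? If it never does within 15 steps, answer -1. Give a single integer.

Step 1: cell (3,0)='T' (+3 fires, +1 burnt)
Step 2: cell (3,0)='T' (+5 fires, +3 burnt)
Step 3: cell (3,0)='T' (+5 fires, +5 burnt)
Step 4: cell (3,0)='T' (+6 fires, +5 burnt)
Step 5: cell (3,0)='F' (+6 fires, +6 burnt)
  -> target ignites at step 5
Step 6: cell (3,0)='.' (+5 fires, +6 burnt)
Step 7: cell (3,0)='.' (+2 fires, +5 burnt)
Step 8: cell (3,0)='.' (+1 fires, +2 burnt)
Step 9: cell (3,0)='.' (+0 fires, +1 burnt)
  fire out at step 9

5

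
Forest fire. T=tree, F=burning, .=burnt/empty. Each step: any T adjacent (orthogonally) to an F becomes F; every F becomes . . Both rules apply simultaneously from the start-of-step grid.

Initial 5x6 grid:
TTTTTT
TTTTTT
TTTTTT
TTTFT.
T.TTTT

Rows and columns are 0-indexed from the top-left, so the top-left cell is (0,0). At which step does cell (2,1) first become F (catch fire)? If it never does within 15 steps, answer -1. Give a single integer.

Step 1: cell (2,1)='T' (+4 fires, +1 burnt)
Step 2: cell (2,1)='T' (+6 fires, +4 burnt)
Step 3: cell (2,1)='F' (+7 fires, +6 burnt)
  -> target ignites at step 3
Step 4: cell (2,1)='.' (+6 fires, +7 burnt)
Step 5: cell (2,1)='.' (+3 fires, +6 burnt)
Step 6: cell (2,1)='.' (+1 fires, +3 burnt)
Step 7: cell (2,1)='.' (+0 fires, +1 burnt)
  fire out at step 7

3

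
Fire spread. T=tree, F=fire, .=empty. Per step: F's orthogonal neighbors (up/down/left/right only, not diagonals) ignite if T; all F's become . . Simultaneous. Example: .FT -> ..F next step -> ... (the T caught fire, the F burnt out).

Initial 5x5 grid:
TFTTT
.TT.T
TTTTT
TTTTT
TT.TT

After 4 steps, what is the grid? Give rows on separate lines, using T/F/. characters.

Step 1: 3 trees catch fire, 1 burn out
  F.FTT
  .FT.T
  TTTTT
  TTTTT
  TT.TT
Step 2: 3 trees catch fire, 3 burn out
  ...FT
  ..F.T
  TFTTT
  TTTTT
  TT.TT
Step 3: 4 trees catch fire, 3 burn out
  ....F
  ....T
  F.FTT
  TFTTT
  TT.TT
Step 4: 5 trees catch fire, 4 burn out
  .....
  ....F
  ...FT
  F.FTT
  TF.TT

.....
....F
...FT
F.FTT
TF.TT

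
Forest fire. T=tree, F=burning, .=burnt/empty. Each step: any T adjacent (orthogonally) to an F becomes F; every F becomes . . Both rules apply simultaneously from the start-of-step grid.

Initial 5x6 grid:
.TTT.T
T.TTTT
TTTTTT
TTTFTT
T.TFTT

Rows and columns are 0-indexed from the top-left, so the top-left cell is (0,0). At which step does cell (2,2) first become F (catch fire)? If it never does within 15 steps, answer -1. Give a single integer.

Step 1: cell (2,2)='T' (+5 fires, +2 burnt)
Step 2: cell (2,2)='F' (+6 fires, +5 burnt)
  -> target ignites at step 2
Step 3: cell (2,2)='.' (+6 fires, +6 burnt)
Step 4: cell (2,2)='.' (+4 fires, +6 burnt)
Step 5: cell (2,2)='.' (+3 fires, +4 burnt)
Step 6: cell (2,2)='.' (+0 fires, +3 burnt)
  fire out at step 6

2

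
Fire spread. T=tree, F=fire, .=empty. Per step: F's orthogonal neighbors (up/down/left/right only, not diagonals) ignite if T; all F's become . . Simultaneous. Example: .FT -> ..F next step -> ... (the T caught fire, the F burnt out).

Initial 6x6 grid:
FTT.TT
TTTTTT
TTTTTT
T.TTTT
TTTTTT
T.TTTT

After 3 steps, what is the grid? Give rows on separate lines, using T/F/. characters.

Step 1: 2 trees catch fire, 1 burn out
  .FT.TT
  FTTTTT
  TTTTTT
  T.TTTT
  TTTTTT
  T.TTTT
Step 2: 3 trees catch fire, 2 burn out
  ..F.TT
  .FTTTT
  FTTTTT
  T.TTTT
  TTTTTT
  T.TTTT
Step 3: 3 trees catch fire, 3 burn out
  ....TT
  ..FTTT
  .FTTTT
  F.TTTT
  TTTTTT
  T.TTTT

....TT
..FTTT
.FTTTT
F.TTTT
TTTTTT
T.TTTT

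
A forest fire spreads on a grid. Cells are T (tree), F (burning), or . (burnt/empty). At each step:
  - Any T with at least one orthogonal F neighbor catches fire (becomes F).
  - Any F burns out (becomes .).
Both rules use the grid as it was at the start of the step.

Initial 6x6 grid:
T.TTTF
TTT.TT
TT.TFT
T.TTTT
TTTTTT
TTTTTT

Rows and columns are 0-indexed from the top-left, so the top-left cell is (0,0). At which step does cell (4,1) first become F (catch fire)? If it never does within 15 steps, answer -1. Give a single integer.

Step 1: cell (4,1)='T' (+6 fires, +2 burnt)
Step 2: cell (4,1)='T' (+4 fires, +6 burnt)
Step 3: cell (4,1)='T' (+5 fires, +4 burnt)
Step 4: cell (4,1)='T' (+4 fires, +5 burnt)
Step 5: cell (4,1)='F' (+3 fires, +4 burnt)
  -> target ignites at step 5
Step 6: cell (4,1)='.' (+4 fires, +3 burnt)
Step 7: cell (4,1)='.' (+4 fires, +4 burnt)
Step 8: cell (4,1)='.' (+0 fires, +4 burnt)
  fire out at step 8

5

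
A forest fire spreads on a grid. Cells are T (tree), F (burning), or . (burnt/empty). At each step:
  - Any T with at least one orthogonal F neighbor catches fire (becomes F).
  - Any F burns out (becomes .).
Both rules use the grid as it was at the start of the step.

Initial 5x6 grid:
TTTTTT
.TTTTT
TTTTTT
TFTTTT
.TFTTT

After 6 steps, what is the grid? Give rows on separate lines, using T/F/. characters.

Step 1: 5 trees catch fire, 2 burn out
  TTTTTT
  .TTTTT
  TFTTTT
  F.FTTT
  .F.FTT
Step 2: 5 trees catch fire, 5 burn out
  TTTTTT
  .FTTTT
  F.FTTT
  ...FTT
  ....FT
Step 3: 5 trees catch fire, 5 burn out
  TFTTTT
  ..FTTT
  ...FTT
  ....FT
  .....F
Step 4: 5 trees catch fire, 5 burn out
  F.FTTT
  ...FTT
  ....FT
  .....F
  ......
Step 5: 3 trees catch fire, 5 burn out
  ...FTT
  ....FT
  .....F
  ......
  ......
Step 6: 2 trees catch fire, 3 burn out
  ....FT
  .....F
  ......
  ......
  ......

....FT
.....F
......
......
......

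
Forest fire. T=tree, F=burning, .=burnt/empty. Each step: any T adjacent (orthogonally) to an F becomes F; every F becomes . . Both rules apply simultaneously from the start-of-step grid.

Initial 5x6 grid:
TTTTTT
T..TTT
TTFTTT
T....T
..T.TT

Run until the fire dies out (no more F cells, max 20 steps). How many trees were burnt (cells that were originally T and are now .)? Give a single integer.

Answer: 19

Derivation:
Step 1: +2 fires, +1 burnt (F count now 2)
Step 2: +3 fires, +2 burnt (F count now 3)
Step 3: +5 fires, +3 burnt (F count now 5)
Step 4: +5 fires, +5 burnt (F count now 5)
Step 5: +3 fires, +5 burnt (F count now 3)
Step 6: +1 fires, +3 burnt (F count now 1)
Step 7: +0 fires, +1 burnt (F count now 0)
Fire out after step 7
Initially T: 20, now '.': 29
Total burnt (originally-T cells now '.'): 19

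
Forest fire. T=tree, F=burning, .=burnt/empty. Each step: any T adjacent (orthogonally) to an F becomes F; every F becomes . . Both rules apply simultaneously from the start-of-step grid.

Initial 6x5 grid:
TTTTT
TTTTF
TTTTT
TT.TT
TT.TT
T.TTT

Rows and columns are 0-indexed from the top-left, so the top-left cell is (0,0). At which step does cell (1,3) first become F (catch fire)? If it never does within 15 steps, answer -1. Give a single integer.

Step 1: cell (1,3)='F' (+3 fires, +1 burnt)
  -> target ignites at step 1
Step 2: cell (1,3)='.' (+4 fires, +3 burnt)
Step 3: cell (1,3)='.' (+5 fires, +4 burnt)
Step 4: cell (1,3)='.' (+5 fires, +5 burnt)
Step 5: cell (1,3)='.' (+4 fires, +5 burnt)
Step 6: cell (1,3)='.' (+3 fires, +4 burnt)
Step 7: cell (1,3)='.' (+1 fires, +3 burnt)
Step 8: cell (1,3)='.' (+1 fires, +1 burnt)
Step 9: cell (1,3)='.' (+0 fires, +1 burnt)
  fire out at step 9

1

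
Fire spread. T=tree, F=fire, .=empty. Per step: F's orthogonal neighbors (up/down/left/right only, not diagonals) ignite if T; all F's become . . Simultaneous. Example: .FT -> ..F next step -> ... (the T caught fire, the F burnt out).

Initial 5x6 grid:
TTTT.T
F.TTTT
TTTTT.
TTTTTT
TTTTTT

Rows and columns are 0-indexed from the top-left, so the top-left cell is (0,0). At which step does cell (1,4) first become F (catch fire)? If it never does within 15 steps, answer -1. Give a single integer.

Step 1: cell (1,4)='T' (+2 fires, +1 burnt)
Step 2: cell (1,4)='T' (+3 fires, +2 burnt)
Step 3: cell (1,4)='T' (+4 fires, +3 burnt)
Step 4: cell (1,4)='T' (+5 fires, +4 burnt)
Step 5: cell (1,4)='T' (+4 fires, +5 burnt)
Step 6: cell (1,4)='F' (+3 fires, +4 burnt)
  -> target ignites at step 6
Step 7: cell (1,4)='.' (+3 fires, +3 burnt)
Step 8: cell (1,4)='.' (+2 fires, +3 burnt)
Step 9: cell (1,4)='.' (+0 fires, +2 burnt)
  fire out at step 9

6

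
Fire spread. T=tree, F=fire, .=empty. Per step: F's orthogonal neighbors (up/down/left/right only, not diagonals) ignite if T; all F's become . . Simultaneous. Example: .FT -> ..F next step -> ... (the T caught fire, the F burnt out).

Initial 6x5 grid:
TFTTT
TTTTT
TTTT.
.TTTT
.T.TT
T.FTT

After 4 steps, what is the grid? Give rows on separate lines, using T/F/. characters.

Step 1: 4 trees catch fire, 2 burn out
  F.FTT
  TFTTT
  TTTT.
  .TTTT
  .T.TT
  T..FT
Step 2: 6 trees catch fire, 4 burn out
  ...FT
  F.FTT
  TFTT.
  .TTTT
  .T.FT
  T...F
Step 3: 7 trees catch fire, 6 burn out
  ....F
  ...FT
  F.FT.
  .FTFT
  .T..F
  T....
Step 4: 5 trees catch fire, 7 burn out
  .....
  ....F
  ...F.
  ..F.F
  .F...
  T....

.....
....F
...F.
..F.F
.F...
T....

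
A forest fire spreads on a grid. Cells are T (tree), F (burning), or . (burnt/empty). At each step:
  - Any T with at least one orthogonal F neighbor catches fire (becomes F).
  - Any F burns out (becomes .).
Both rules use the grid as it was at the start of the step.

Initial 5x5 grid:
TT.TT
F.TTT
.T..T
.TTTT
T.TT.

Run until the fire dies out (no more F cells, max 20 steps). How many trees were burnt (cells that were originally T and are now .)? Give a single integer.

Answer: 2

Derivation:
Step 1: +1 fires, +1 burnt (F count now 1)
Step 2: +1 fires, +1 burnt (F count now 1)
Step 3: +0 fires, +1 burnt (F count now 0)
Fire out after step 3
Initially T: 16, now '.': 11
Total burnt (originally-T cells now '.'): 2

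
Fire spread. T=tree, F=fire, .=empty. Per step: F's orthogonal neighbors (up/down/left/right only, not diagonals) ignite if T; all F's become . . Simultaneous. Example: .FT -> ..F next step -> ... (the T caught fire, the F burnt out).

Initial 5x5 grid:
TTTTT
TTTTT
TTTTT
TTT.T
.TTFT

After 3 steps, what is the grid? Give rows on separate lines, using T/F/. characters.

Step 1: 2 trees catch fire, 1 burn out
  TTTTT
  TTTTT
  TTTTT
  TTT.T
  .TF.F
Step 2: 3 trees catch fire, 2 burn out
  TTTTT
  TTTTT
  TTTTT
  TTF.F
  .F...
Step 3: 3 trees catch fire, 3 burn out
  TTTTT
  TTTTT
  TTFTF
  TF...
  .....

TTTTT
TTTTT
TTFTF
TF...
.....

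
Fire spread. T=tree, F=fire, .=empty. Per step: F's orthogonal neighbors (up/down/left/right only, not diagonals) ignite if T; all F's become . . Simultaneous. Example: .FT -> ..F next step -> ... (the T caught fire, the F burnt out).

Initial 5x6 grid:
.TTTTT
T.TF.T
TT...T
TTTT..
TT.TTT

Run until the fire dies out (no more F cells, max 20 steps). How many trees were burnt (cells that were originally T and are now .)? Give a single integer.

Answer: 8

Derivation:
Step 1: +2 fires, +1 burnt (F count now 2)
Step 2: +2 fires, +2 burnt (F count now 2)
Step 3: +2 fires, +2 burnt (F count now 2)
Step 4: +1 fires, +2 burnt (F count now 1)
Step 5: +1 fires, +1 burnt (F count now 1)
Step 6: +0 fires, +1 burnt (F count now 0)
Fire out after step 6
Initially T: 20, now '.': 18
Total burnt (originally-T cells now '.'): 8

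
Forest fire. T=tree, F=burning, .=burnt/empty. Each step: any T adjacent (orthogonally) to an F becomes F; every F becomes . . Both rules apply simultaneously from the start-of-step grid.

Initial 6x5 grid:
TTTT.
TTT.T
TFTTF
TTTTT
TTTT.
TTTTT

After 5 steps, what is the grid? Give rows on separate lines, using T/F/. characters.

Step 1: 7 trees catch fire, 2 burn out
  TTTT.
  TFT.F
  F.FF.
  TFTTF
  TTTT.
  TTTTT
Step 2: 7 trees catch fire, 7 burn out
  TFTT.
  F.F..
  .....
  F.FF.
  TFTT.
  TTTTT
Step 3: 6 trees catch fire, 7 burn out
  F.FT.
  .....
  .....
  .....
  F.FF.
  TFTTT
Step 4: 4 trees catch fire, 6 burn out
  ...F.
  .....
  .....
  .....
  .....
  F.FFT
Step 5: 1 trees catch fire, 4 burn out
  .....
  .....
  .....
  .....
  .....
  ....F

.....
.....
.....
.....
.....
....F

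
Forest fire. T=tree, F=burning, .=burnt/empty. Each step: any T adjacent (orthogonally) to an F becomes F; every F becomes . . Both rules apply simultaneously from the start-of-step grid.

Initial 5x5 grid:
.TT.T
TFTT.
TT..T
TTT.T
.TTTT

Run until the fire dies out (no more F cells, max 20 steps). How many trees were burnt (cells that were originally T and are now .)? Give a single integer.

Step 1: +4 fires, +1 burnt (F count now 4)
Step 2: +4 fires, +4 burnt (F count now 4)
Step 3: +3 fires, +4 burnt (F count now 3)
Step 4: +1 fires, +3 burnt (F count now 1)
Step 5: +1 fires, +1 burnt (F count now 1)
Step 6: +1 fires, +1 burnt (F count now 1)
Step 7: +1 fires, +1 burnt (F count now 1)
Step 8: +1 fires, +1 burnt (F count now 1)
Step 9: +0 fires, +1 burnt (F count now 0)
Fire out after step 9
Initially T: 17, now '.': 24
Total burnt (originally-T cells now '.'): 16

Answer: 16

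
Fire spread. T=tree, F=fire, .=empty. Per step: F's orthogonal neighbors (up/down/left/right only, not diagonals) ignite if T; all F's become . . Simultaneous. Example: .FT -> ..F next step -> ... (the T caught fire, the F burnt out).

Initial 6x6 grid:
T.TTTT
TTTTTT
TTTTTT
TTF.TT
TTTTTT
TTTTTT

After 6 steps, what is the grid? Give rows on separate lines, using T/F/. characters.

Step 1: 3 trees catch fire, 1 burn out
  T.TTTT
  TTTTTT
  TTFTTT
  TF..TT
  TTFTTT
  TTTTTT
Step 2: 7 trees catch fire, 3 burn out
  T.TTTT
  TTFTTT
  TF.FTT
  F...TT
  TF.FTT
  TTFTTT
Step 3: 9 trees catch fire, 7 burn out
  T.FTTT
  TF.FTT
  F...FT
  ....TT
  F...FT
  TF.FTT
Step 4: 8 trees catch fire, 9 burn out
  T..FTT
  F...FT
  .....F
  ....FT
  .....F
  F...FT
Step 5: 5 trees catch fire, 8 burn out
  F...FT
  .....F
  ......
  .....F
  ......
  .....F
Step 6: 1 trees catch fire, 5 burn out
  .....F
  ......
  ......
  ......
  ......
  ......

.....F
......
......
......
......
......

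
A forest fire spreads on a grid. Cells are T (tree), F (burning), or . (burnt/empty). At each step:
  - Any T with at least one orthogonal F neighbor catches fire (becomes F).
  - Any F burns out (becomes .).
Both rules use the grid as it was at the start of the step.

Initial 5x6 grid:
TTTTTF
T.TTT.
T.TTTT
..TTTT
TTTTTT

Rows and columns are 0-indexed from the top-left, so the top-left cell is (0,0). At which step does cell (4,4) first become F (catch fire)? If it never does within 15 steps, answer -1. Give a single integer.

Step 1: cell (4,4)='T' (+1 fires, +1 burnt)
Step 2: cell (4,4)='T' (+2 fires, +1 burnt)
Step 3: cell (4,4)='T' (+3 fires, +2 burnt)
Step 4: cell (4,4)='T' (+5 fires, +3 burnt)
Step 5: cell (4,4)='F' (+5 fires, +5 burnt)
  -> target ignites at step 5
Step 6: cell (4,4)='.' (+4 fires, +5 burnt)
Step 7: cell (4,4)='.' (+2 fires, +4 burnt)
Step 8: cell (4,4)='.' (+1 fires, +2 burnt)
Step 9: cell (4,4)='.' (+1 fires, +1 burnt)
Step 10: cell (4,4)='.' (+0 fires, +1 burnt)
  fire out at step 10

5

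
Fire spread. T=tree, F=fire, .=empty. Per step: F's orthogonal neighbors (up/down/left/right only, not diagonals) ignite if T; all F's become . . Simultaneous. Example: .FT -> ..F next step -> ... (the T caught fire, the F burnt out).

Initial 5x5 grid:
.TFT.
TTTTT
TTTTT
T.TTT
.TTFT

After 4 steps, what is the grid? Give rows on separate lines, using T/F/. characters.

Step 1: 6 trees catch fire, 2 burn out
  .F.F.
  TTFTT
  TTTTT
  T.TFT
  .TF.F
Step 2: 7 trees catch fire, 6 burn out
  .....
  TF.FT
  TTFFT
  T.F.F
  .F...
Step 3: 4 trees catch fire, 7 burn out
  .....
  F...F
  TF..F
  T....
  .....
Step 4: 1 trees catch fire, 4 burn out
  .....
  .....
  F....
  T....
  .....

.....
.....
F....
T....
.....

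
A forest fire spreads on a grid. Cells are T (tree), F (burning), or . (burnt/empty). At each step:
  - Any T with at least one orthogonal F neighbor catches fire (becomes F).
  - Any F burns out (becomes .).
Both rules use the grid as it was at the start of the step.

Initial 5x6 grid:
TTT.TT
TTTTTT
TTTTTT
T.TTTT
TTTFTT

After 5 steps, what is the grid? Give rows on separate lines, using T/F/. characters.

Step 1: 3 trees catch fire, 1 burn out
  TTT.TT
  TTTTTT
  TTTTTT
  T.TFTT
  TTF.FT
Step 2: 5 trees catch fire, 3 burn out
  TTT.TT
  TTTTTT
  TTTFTT
  T.F.FT
  TF...F
Step 3: 5 trees catch fire, 5 burn out
  TTT.TT
  TTTFTT
  TTF.FT
  T....F
  F.....
Step 4: 5 trees catch fire, 5 burn out
  TTT.TT
  TTF.FT
  TF...F
  F.....
  ......
Step 5: 5 trees catch fire, 5 burn out
  TTF.FT
  TF...F
  F.....
  ......
  ......

TTF.FT
TF...F
F.....
......
......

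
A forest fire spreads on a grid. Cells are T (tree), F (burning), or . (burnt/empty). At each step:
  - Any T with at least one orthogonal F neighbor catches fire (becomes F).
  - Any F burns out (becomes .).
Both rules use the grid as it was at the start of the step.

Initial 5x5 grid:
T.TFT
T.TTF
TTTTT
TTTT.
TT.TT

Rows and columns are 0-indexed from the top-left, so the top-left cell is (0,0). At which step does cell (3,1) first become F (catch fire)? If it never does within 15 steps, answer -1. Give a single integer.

Step 1: cell (3,1)='T' (+4 fires, +2 burnt)
Step 2: cell (3,1)='T' (+2 fires, +4 burnt)
Step 3: cell (3,1)='T' (+2 fires, +2 burnt)
Step 4: cell (3,1)='T' (+3 fires, +2 burnt)
Step 5: cell (3,1)='F' (+3 fires, +3 burnt)
  -> target ignites at step 5
Step 6: cell (3,1)='.' (+3 fires, +3 burnt)
Step 7: cell (3,1)='.' (+2 fires, +3 burnt)
Step 8: cell (3,1)='.' (+0 fires, +2 burnt)
  fire out at step 8

5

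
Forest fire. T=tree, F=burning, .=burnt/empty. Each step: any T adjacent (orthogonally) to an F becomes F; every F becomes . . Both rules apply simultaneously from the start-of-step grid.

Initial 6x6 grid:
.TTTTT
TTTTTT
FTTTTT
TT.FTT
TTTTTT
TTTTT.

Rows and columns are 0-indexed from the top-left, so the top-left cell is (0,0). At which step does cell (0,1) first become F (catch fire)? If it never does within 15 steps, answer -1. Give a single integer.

Step 1: cell (0,1)='T' (+6 fires, +2 burnt)
Step 2: cell (0,1)='T' (+10 fires, +6 burnt)
Step 3: cell (0,1)='F' (+10 fires, +10 burnt)
  -> target ignites at step 3
Step 4: cell (0,1)='.' (+4 fires, +10 burnt)
Step 5: cell (0,1)='.' (+1 fires, +4 burnt)
Step 6: cell (0,1)='.' (+0 fires, +1 burnt)
  fire out at step 6

3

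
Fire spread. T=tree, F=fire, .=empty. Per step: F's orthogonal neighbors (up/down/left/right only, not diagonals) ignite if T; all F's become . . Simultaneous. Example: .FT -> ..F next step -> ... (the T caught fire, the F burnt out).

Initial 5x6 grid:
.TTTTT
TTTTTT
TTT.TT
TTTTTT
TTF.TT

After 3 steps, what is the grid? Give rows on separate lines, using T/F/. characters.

Step 1: 2 trees catch fire, 1 burn out
  .TTTTT
  TTTTTT
  TTT.TT
  TTFTTT
  TF..TT
Step 2: 4 trees catch fire, 2 burn out
  .TTTTT
  TTTTTT
  TTF.TT
  TF.FTT
  F...TT
Step 3: 4 trees catch fire, 4 burn out
  .TTTTT
  TTFTTT
  TF..TT
  F...FT
  ....TT

.TTTTT
TTFTTT
TF..TT
F...FT
....TT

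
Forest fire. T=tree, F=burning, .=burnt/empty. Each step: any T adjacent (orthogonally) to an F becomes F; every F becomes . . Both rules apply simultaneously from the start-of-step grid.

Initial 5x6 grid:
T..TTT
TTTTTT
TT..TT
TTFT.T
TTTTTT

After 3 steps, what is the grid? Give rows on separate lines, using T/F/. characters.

Step 1: 3 trees catch fire, 1 burn out
  T..TTT
  TTTTTT
  TT..TT
  TF.F.T
  TTFTTT
Step 2: 4 trees catch fire, 3 burn out
  T..TTT
  TTTTTT
  TF..TT
  F....T
  TF.FTT
Step 3: 4 trees catch fire, 4 burn out
  T..TTT
  TFTTTT
  F...TT
  .....T
  F...FT

T..TTT
TFTTTT
F...TT
.....T
F...FT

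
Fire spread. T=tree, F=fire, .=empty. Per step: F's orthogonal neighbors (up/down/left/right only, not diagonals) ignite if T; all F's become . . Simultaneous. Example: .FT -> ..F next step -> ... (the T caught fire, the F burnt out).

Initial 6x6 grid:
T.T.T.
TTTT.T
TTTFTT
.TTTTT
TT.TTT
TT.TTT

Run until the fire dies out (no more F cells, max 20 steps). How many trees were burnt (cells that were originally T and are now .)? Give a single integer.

Answer: 27

Derivation:
Step 1: +4 fires, +1 burnt (F count now 4)
Step 2: +6 fires, +4 burnt (F count now 6)
Step 3: +8 fires, +6 burnt (F count now 8)
Step 4: +4 fires, +8 burnt (F count now 4)
Step 5: +4 fires, +4 burnt (F count now 4)
Step 6: +1 fires, +4 burnt (F count now 1)
Step 7: +0 fires, +1 burnt (F count now 0)
Fire out after step 7
Initially T: 28, now '.': 35
Total burnt (originally-T cells now '.'): 27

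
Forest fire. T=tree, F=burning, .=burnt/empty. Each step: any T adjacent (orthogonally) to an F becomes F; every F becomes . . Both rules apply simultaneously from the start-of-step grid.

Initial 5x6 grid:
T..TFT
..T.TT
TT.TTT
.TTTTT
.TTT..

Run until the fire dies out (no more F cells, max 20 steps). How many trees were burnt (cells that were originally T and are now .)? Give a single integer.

Step 1: +3 fires, +1 burnt (F count now 3)
Step 2: +2 fires, +3 burnt (F count now 2)
Step 3: +3 fires, +2 burnt (F count now 3)
Step 4: +2 fires, +3 burnt (F count now 2)
Step 5: +2 fires, +2 burnt (F count now 2)
Step 6: +2 fires, +2 burnt (F count now 2)
Step 7: +2 fires, +2 burnt (F count now 2)
Step 8: +1 fires, +2 burnt (F count now 1)
Step 9: +0 fires, +1 burnt (F count now 0)
Fire out after step 9
Initially T: 19, now '.': 28
Total burnt (originally-T cells now '.'): 17

Answer: 17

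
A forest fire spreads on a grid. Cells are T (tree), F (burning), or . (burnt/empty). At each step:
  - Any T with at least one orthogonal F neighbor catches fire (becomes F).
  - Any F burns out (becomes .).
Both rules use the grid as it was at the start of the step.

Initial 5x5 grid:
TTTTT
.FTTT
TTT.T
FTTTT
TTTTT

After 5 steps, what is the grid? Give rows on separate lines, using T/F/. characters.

Step 1: 6 trees catch fire, 2 burn out
  TFTTT
  ..FTT
  FFT.T
  .FTTT
  FTTTT
Step 2: 6 trees catch fire, 6 burn out
  F.FTT
  ...FT
  ..F.T
  ..FTT
  .FTTT
Step 3: 4 trees catch fire, 6 burn out
  ...FT
  ....F
  ....T
  ...FT
  ..FTT
Step 4: 4 trees catch fire, 4 burn out
  ....F
  .....
  ....F
  ....F
  ...FT
Step 5: 1 trees catch fire, 4 burn out
  .....
  .....
  .....
  .....
  ....F

.....
.....
.....
.....
....F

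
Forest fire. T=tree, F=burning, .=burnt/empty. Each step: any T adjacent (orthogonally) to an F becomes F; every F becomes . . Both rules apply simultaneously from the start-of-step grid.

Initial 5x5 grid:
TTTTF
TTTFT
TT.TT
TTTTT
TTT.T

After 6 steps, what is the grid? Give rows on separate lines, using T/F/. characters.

Step 1: 4 trees catch fire, 2 burn out
  TTTF.
  TTF.F
  TT.FT
  TTTTT
  TTT.T
Step 2: 4 trees catch fire, 4 burn out
  TTF..
  TF...
  TT..F
  TTTFT
  TTT.T
Step 3: 5 trees catch fire, 4 burn out
  TF...
  F....
  TF...
  TTF.F
  TTT.T
Step 4: 5 trees catch fire, 5 burn out
  F....
  .....
  F....
  TF...
  TTF.F
Step 5: 2 trees catch fire, 5 burn out
  .....
  .....
  .....
  F....
  TF...
Step 6: 1 trees catch fire, 2 burn out
  .....
  .....
  .....
  .....
  F....

.....
.....
.....
.....
F....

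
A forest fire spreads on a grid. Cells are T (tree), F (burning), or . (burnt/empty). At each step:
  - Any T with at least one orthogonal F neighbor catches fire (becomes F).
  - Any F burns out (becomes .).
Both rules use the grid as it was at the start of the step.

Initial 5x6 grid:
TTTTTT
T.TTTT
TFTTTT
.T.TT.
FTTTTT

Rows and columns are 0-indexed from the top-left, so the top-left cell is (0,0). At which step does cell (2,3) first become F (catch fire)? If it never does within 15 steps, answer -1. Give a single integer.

Step 1: cell (2,3)='T' (+4 fires, +2 burnt)
Step 2: cell (2,3)='F' (+4 fires, +4 burnt)
  -> target ignites at step 2
Step 3: cell (2,3)='.' (+6 fires, +4 burnt)
Step 4: cell (2,3)='.' (+6 fires, +6 burnt)
Step 5: cell (2,3)='.' (+3 fires, +6 burnt)
Step 6: cell (2,3)='.' (+1 fires, +3 burnt)
Step 7: cell (2,3)='.' (+0 fires, +1 burnt)
  fire out at step 7

2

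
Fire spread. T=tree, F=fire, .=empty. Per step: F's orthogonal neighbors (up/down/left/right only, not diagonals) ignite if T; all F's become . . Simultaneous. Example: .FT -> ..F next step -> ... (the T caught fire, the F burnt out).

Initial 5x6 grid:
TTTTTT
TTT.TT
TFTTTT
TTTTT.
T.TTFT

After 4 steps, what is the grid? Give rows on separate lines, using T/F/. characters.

Step 1: 7 trees catch fire, 2 burn out
  TTTTTT
  TFT.TT
  F.FTTT
  TFTTF.
  T.TF.F
Step 2: 9 trees catch fire, 7 burn out
  TFTTTT
  F.F.TT
  ...FFT
  F.FF..
  T.F...
Step 3: 5 trees catch fire, 9 burn out
  F.FTTT
  ....FT
  .....F
  ......
  F.....
Step 4: 3 trees catch fire, 5 burn out
  ...FFT
  .....F
  ......
  ......
  ......

...FFT
.....F
......
......
......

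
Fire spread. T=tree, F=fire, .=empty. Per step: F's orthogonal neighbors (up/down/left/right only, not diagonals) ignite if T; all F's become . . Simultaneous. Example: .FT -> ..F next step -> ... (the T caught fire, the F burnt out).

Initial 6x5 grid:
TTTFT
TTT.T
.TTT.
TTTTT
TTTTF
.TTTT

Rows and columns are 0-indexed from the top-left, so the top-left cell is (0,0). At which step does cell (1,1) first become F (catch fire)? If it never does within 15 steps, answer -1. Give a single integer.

Step 1: cell (1,1)='T' (+5 fires, +2 burnt)
Step 2: cell (1,1)='T' (+6 fires, +5 burnt)
Step 3: cell (1,1)='F' (+7 fires, +6 burnt)
  -> target ignites at step 3
Step 4: cell (1,1)='.' (+5 fires, +7 burnt)
Step 5: cell (1,1)='.' (+1 fires, +5 burnt)
Step 6: cell (1,1)='.' (+0 fires, +1 burnt)
  fire out at step 6

3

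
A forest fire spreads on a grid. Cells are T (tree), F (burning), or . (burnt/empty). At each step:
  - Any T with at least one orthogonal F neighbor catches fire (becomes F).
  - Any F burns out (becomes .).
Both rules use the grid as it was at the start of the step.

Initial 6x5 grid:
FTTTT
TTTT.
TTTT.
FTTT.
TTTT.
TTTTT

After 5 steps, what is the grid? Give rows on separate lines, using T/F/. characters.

Step 1: 5 trees catch fire, 2 burn out
  .FTTT
  FTTT.
  FTTT.
  .FTT.
  FTTT.
  TTTTT
Step 2: 6 trees catch fire, 5 burn out
  ..FTT
  .FTT.
  .FTT.
  ..FT.
  .FTT.
  FTTTT
Step 3: 6 trees catch fire, 6 burn out
  ...FT
  ..FT.
  ..FT.
  ...F.
  ..FT.
  .FTTT
Step 4: 5 trees catch fire, 6 burn out
  ....F
  ...F.
  ...F.
  .....
  ...F.
  ..FTT
Step 5: 1 trees catch fire, 5 burn out
  .....
  .....
  .....
  .....
  .....
  ...FT

.....
.....
.....
.....
.....
...FT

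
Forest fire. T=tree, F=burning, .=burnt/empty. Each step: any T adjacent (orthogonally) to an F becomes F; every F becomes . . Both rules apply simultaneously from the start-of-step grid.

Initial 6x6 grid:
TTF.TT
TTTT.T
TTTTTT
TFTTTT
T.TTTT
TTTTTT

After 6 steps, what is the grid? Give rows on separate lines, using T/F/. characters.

Step 1: 5 trees catch fire, 2 burn out
  TF..TT
  TTFT.T
  TFTTTT
  F.FTTT
  T.TTTT
  TTTTTT
Step 2: 8 trees catch fire, 5 burn out
  F...TT
  TF.F.T
  F.FTTT
  ...FTT
  F.FTTT
  TTTTTT
Step 3: 6 trees catch fire, 8 burn out
  ....TT
  F....T
  ...FTT
  ....FT
  ...FTT
  FTFTTT
Step 4: 5 trees catch fire, 6 burn out
  ....TT
  .....T
  ....FT
  .....F
  ....FT
  .F.FTT
Step 5: 3 trees catch fire, 5 burn out
  ....TT
  .....T
  .....F
  ......
  .....F
  ....FT
Step 6: 2 trees catch fire, 3 burn out
  ....TT
  .....F
  ......
  ......
  ......
  .....F

....TT
.....F
......
......
......
.....F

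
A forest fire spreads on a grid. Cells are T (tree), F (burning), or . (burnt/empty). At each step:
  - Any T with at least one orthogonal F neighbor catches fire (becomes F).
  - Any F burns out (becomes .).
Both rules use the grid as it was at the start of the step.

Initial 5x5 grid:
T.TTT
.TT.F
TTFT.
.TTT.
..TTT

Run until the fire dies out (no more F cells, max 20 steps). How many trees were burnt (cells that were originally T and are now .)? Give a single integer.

Step 1: +5 fires, +2 burnt (F count now 5)
Step 2: +7 fires, +5 burnt (F count now 7)
Step 3: +1 fires, +7 burnt (F count now 1)
Step 4: +1 fires, +1 burnt (F count now 1)
Step 5: +0 fires, +1 burnt (F count now 0)
Fire out after step 5
Initially T: 15, now '.': 24
Total burnt (originally-T cells now '.'): 14

Answer: 14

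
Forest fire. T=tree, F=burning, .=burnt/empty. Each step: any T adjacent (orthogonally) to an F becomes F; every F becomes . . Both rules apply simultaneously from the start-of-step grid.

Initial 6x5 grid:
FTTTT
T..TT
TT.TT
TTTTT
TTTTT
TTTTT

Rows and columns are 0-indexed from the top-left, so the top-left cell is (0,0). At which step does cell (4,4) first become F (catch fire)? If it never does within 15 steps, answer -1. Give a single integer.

Step 1: cell (4,4)='T' (+2 fires, +1 burnt)
Step 2: cell (4,4)='T' (+2 fires, +2 burnt)
Step 3: cell (4,4)='T' (+3 fires, +2 burnt)
Step 4: cell (4,4)='T' (+4 fires, +3 burnt)
Step 5: cell (4,4)='T' (+5 fires, +4 burnt)
Step 6: cell (4,4)='T' (+4 fires, +5 burnt)
Step 7: cell (4,4)='T' (+3 fires, +4 burnt)
Step 8: cell (4,4)='F' (+2 fires, +3 burnt)
  -> target ignites at step 8
Step 9: cell (4,4)='.' (+1 fires, +2 burnt)
Step 10: cell (4,4)='.' (+0 fires, +1 burnt)
  fire out at step 10

8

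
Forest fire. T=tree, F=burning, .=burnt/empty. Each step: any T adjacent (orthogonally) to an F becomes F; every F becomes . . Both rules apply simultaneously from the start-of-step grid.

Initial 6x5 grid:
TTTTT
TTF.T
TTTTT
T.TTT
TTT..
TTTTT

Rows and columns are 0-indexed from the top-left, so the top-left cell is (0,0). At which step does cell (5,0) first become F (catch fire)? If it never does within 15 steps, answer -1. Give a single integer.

Step 1: cell (5,0)='T' (+3 fires, +1 burnt)
Step 2: cell (5,0)='T' (+6 fires, +3 burnt)
Step 3: cell (5,0)='T' (+6 fires, +6 burnt)
Step 4: cell (5,0)='T' (+5 fires, +6 burnt)
Step 5: cell (5,0)='T' (+3 fires, +5 burnt)
Step 6: cell (5,0)='F' (+2 fires, +3 burnt)
  -> target ignites at step 6
Step 7: cell (5,0)='.' (+0 fires, +2 burnt)
  fire out at step 7

6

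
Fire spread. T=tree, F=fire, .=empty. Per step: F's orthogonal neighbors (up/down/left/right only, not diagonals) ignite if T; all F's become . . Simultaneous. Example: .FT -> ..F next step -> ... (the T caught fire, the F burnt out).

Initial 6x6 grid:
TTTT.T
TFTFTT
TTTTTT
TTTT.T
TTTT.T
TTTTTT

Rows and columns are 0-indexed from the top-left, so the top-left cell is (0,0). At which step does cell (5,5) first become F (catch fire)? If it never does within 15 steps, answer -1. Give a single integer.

Step 1: cell (5,5)='T' (+7 fires, +2 burnt)
Step 2: cell (5,5)='T' (+8 fires, +7 burnt)
Step 3: cell (5,5)='T' (+6 fires, +8 burnt)
Step 4: cell (5,5)='T' (+5 fires, +6 burnt)
Step 5: cell (5,5)='T' (+4 fires, +5 burnt)
Step 6: cell (5,5)='F' (+1 fires, +4 burnt)
  -> target ignites at step 6
Step 7: cell (5,5)='.' (+0 fires, +1 burnt)
  fire out at step 7

6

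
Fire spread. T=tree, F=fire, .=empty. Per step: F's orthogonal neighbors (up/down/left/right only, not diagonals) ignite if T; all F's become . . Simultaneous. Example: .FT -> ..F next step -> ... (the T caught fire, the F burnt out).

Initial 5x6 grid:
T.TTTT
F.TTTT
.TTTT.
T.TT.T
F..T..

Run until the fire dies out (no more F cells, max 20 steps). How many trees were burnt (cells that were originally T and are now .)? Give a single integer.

Step 1: +2 fires, +2 burnt (F count now 2)
Step 2: +0 fires, +2 burnt (F count now 0)
Fire out after step 2
Initially T: 18, now '.': 14
Total burnt (originally-T cells now '.'): 2

Answer: 2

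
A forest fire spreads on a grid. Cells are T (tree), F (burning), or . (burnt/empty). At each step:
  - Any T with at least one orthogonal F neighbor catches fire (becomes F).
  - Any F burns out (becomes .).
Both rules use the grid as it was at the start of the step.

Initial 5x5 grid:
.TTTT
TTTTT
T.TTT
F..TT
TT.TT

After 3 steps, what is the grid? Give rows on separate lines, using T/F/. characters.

Step 1: 2 trees catch fire, 1 burn out
  .TTTT
  TTTTT
  F.TTT
  ...TT
  FT.TT
Step 2: 2 trees catch fire, 2 burn out
  .TTTT
  FTTTT
  ..TTT
  ...TT
  .F.TT
Step 3: 1 trees catch fire, 2 burn out
  .TTTT
  .FTTT
  ..TTT
  ...TT
  ...TT

.TTTT
.FTTT
..TTT
...TT
...TT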